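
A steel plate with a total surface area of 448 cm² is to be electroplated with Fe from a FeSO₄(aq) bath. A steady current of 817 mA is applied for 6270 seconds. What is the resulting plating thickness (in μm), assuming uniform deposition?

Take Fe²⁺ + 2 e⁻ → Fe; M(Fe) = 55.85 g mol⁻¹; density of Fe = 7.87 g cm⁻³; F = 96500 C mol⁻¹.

4.20 μm

Q = I·t = 0.8170 × 6270.0 = 5123 C; n(e⁻) = 0.05308 mol.
n(Fe) = n(e⁻)/2 = 0.02654 mol, so m = 0.02654 × 55.85 = 1.482 g.
Volume = m/ρ = 1.482 / 7.87 = 0.1884 cm³.
Thickness = V/A = 0.1884 / 448 = 4.20 × 10⁻⁴ cm = 4.20 μm.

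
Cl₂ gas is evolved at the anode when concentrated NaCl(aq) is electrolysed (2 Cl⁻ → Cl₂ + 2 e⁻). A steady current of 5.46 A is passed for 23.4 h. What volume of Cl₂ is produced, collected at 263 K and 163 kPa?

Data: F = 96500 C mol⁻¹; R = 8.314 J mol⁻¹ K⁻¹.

Q = I·t = 5.460 A × 84240 s = 460000 C.
n(e⁻) = Q/F = 460000 / 96500 = 4.766 mol.
2 electrons are transferred per Cl₂ molecule, so n(Cl₂) = 4.766 / 2 = 2.383 mol.
V = nRT/P = (2.383 × 8.314 × 263) / (163 × 10³ Pa) = 0.0320 m³ = 32.0 L.

32.0 L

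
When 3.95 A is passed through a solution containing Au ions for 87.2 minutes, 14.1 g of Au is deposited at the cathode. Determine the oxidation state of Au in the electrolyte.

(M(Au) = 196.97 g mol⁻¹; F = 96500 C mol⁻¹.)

Q = I·t = 3.950 A × 5232.0 s = 20670 C, so n(e⁻) = 20670/96500 = 0.2142 mol.
n(Au) deposited = 14.1 / 196.97 = 0.07158 mol.
Electrons per atom = n(e⁻)/n(Au) = 0.2142 / 0.07158 = 2.99 ≈ 3, so the ion is Au³⁺.

+3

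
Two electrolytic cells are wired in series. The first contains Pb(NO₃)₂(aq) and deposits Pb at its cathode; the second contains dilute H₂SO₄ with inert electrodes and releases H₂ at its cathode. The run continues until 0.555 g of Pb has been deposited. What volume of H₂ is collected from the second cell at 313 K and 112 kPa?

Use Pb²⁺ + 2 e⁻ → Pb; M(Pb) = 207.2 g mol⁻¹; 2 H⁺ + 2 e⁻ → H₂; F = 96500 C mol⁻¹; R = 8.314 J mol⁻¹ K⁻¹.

n(Pb) = 0.555 / 207.2 = 0.002679 mol, so n(e⁻) = 2 × 0.002679 = 0.005357 mol.
The cells are in series, so the same 0.005357 mol of electrons passes through the second cell.
2 H⁺ + 2 e⁻ → H₂ — 2 mol e⁻ per mol H₂, so n(H₂) = 0.005357/2 = 0.002679 mol.
V = nRT/P = (0.002679 × 8.314 × 313) / (112 × 10³) = 6.22 × 10⁻⁵ m³ = 0.0622 L.

0.0622 L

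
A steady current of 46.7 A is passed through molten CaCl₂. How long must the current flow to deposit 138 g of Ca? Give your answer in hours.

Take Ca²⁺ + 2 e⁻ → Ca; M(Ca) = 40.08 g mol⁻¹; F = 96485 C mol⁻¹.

3.95 h

n(Ca) = m/M = 138 / 40.08 = 3.443 mol.
Each Ca atom requires 2 electrons, so n(e⁻) = 2 × 3.443 = 6.886 mol.
Q = n(e⁻)·F = 6.886 × 96485 = 664400 C.
t = Q/I = 664400 / 46.70 A = 14230 s = 3.95 h.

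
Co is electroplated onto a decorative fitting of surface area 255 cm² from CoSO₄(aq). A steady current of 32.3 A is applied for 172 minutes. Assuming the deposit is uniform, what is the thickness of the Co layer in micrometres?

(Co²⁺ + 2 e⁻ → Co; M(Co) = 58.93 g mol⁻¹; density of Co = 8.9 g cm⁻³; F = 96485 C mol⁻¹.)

Q = I·t = 32.30 × 10320 = 333300 C; n(e⁻) = 3.455 mol.
n(Co) = n(e⁻)/2 = 1.727 mol, so m = 1.727 × 58.93 = 101.8 g.
Volume = m/ρ = 101.8 / 8.9 = 11.44 cm³.
Thickness = V/A = 11.44 / 255 = 0.0449 cm = 449 μm.

449 μm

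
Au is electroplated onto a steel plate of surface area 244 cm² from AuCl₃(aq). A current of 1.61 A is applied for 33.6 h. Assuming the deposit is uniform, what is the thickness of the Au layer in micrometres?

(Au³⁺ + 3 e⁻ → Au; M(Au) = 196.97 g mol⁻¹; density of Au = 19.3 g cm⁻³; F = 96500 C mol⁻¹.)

281 μm

Q = I·t = 1.610 × 120960 = 194700 C; n(e⁻) = 2.018 mol.
n(Au) = n(e⁻)/3 = 0.6727 mol, so m = 0.6727 × 196.97 = 132.5 g.
Volume = m/ρ = 132.5 / 19.3 = 6.865 cm³.
Thickness = V/A = 6.865 / 244 = 0.0281 cm = 281 μm.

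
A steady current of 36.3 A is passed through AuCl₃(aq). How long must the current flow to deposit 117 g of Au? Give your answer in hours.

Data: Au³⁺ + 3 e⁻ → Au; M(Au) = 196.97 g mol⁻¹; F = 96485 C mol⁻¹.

n(Au) = m/M = 117 / 196.97 = 0.5940 mol.
Each Au atom requires 3 electrons, so n(e⁻) = 3 × 0.5940 = 1.782 mol.
Q = n(e⁻)·F = 1.782 × 96485 = 171900 C.
t = Q/I = 171900 / 36.30 A = 4737 s = 1.32 h.

1.32 h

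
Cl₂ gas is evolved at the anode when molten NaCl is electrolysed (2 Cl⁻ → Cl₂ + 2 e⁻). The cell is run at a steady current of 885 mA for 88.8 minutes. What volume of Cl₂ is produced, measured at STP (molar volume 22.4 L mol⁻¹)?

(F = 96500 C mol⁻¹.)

Q = I·t = 0.8850 A × 5328.0 s = 4715 C.
n(e⁻) = Q/F = 4715 / 96500 = 0.04886 mol.
2 electrons are transferred per Cl₂ molecule, so n(Cl₂) = 0.04886 / 2 = 0.02443 mol.
V = n × V_m = 0.02443 × 22.4 = 0.547 L.

0.547 L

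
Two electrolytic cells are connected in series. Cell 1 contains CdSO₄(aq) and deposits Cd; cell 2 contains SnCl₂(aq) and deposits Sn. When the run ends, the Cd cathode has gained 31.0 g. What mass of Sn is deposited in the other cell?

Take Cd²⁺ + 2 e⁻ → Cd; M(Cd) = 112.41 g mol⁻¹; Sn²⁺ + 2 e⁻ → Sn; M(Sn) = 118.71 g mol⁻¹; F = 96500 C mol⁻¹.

n(Cd) = 31.0 / 112.41 = 0.2758 mol.
Since Cd²⁺ + 2 e⁻ → Cd, n(e⁻) passed = 2 × 0.2758 = 0.5516 mol.
Cells in series carry the same charge, so the same 0.5516 mol of electrons passes through cell 2.
Sn²⁺ + 2 e⁻ → Sn, so n(Sn) = 0.5516 / 2 = 0.2758 mol.
m(Sn) = 0.2758 × 118.71 = 32.7 g.

32.7 g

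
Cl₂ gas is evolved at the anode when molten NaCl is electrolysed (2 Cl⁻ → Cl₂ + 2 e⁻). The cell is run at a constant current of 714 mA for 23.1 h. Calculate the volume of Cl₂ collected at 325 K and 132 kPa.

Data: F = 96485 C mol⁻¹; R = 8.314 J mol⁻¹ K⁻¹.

6.30 L

Q = I·t = 0.7140 A × 83160 s = 59380 C.
n(e⁻) = Q/F = 59380 / 96485 = 0.6154 mol.
2 electrons are transferred per Cl₂ molecule, so n(Cl₂) = 0.6154 / 2 = 0.3077 mol.
V = nRT/P = (0.3077 × 8.314 × 325) / (132 × 10³ Pa) = 0.00630 m³ = 6.30 L.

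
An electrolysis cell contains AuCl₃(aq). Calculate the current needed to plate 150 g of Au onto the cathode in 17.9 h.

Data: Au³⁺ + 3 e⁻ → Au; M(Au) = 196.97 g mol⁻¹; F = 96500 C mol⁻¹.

n(Au) = 150 / 196.97 = 0.7615 mol.
n(e⁻) = 3 × 0.7615 = 2.285 mol.
Q = n(e⁻)·F = 2.285 × 96500 = 220500 C.
I = Q/t = 220500 / 64440 s = 3.42 A.

3.42 A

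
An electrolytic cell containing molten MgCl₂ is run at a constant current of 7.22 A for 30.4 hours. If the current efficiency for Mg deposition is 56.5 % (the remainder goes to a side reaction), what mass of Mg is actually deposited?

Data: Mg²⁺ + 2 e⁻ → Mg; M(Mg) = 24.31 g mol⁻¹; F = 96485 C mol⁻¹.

56.2 g

Q = I·t = 7.220 × 109440 = 790200 C.
n(e⁻) = 790200/96485 = 8.189 mol; theoretically n(Mg) = 8.189/2 = 4.095 mol, m_theo = 99.54 g.
At 56.5 % efficiency, m_actual = 0.565 × 99.54 = 56.2 g.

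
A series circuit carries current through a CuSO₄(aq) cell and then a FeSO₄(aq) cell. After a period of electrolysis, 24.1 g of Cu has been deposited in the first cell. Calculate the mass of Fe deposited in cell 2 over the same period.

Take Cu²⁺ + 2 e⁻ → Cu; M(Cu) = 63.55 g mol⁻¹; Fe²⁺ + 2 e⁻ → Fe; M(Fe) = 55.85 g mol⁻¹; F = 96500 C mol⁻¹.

n(Cu) = 24.1 / 63.55 = 0.3792 mol.
Since Cu²⁺ + 2 e⁻ → Cu, n(e⁻) passed = 2 × 0.3792 = 0.7585 mol.
Cells in series carry the same charge, so the same 0.7585 mol of electrons passes through cell 2.
Fe²⁺ + 2 e⁻ → Fe, so n(Fe) = 0.7585 / 2 = 0.3792 mol.
m(Fe) = 0.3792 × 55.85 = 21.2 g.

21.2 g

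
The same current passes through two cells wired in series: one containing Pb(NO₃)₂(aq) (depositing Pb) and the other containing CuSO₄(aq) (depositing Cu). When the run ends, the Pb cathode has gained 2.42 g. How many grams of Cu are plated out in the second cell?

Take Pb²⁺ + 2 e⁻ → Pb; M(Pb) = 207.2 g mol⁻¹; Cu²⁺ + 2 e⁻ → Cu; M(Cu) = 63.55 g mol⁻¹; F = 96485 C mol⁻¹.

n(Pb) = 2.42 / 207.2 = 0.01168 mol.
Since Pb²⁺ + 2 e⁻ → Pb, n(e⁻) passed = 2 × 0.01168 = 0.02336 mol.
Cells in series carry the same charge, so the same 0.02336 mol of electrons passes through cell 2.
Cu²⁺ + 2 e⁻ → Cu, so n(Cu) = 0.02336 / 2 = 0.01168 mol.
m(Cu) = 0.01168 × 63.55 = 0.742 g.

0.742 g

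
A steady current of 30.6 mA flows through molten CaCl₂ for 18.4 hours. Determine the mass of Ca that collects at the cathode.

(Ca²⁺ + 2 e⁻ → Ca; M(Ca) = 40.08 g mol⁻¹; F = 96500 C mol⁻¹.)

Q = I·t = 0.03060 A × 66240 s = 2027 C.
n(e⁻) = Q/F = 2027 / 96500 = 0.02100 mol.
Ca²⁺ + 2 e⁻ → Ca, so n(Ca) = n(e⁻)/2 = 0.01050 mol.
m = n·M = 0.01050 × 40.08 = 0.421 g.

0.421 g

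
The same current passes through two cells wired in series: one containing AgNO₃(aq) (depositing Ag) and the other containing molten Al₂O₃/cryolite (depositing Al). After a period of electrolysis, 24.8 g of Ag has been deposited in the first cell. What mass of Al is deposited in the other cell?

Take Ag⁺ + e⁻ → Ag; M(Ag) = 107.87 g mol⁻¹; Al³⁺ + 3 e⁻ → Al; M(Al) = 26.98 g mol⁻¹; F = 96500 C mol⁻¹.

2.07 g

n(Ag) = 24.8 / 107.87 = 0.2299 mol.
Since Ag⁺ + e⁻ → Ag, n(e⁻) passed = 1 × 0.2299 = 0.2299 mol.
Cells in series carry the same charge, so the same 0.2299 mol of electrons passes through cell 2.
Al³⁺ + 3 e⁻ → Al, so n(Al) = 0.2299 / 3 = 0.07664 mol.
m(Al) = 0.07664 × 26.98 = 2.07 g.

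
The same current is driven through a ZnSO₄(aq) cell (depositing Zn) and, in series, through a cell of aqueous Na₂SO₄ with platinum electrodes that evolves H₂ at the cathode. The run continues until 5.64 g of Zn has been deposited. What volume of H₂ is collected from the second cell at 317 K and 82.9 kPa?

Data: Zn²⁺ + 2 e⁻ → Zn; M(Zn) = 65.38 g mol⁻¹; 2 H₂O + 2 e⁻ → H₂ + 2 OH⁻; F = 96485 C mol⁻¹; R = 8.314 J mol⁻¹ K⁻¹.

2.74 L

n(Zn) = 5.64 / 65.38 = 0.08626 mol, so n(e⁻) = 2 × 0.08626 = 0.1725 mol.
The cells are in series, so the same 0.1725 mol of electrons passes through the second cell.
2 H₂O + 2 e⁻ → H₂ + 2 OH⁻ — 2 mol e⁻ per mol H₂, so n(H₂) = 0.1725/2 = 0.08626 mol.
V = nRT/P = (0.08626 × 8.314 × 317) / (82.9 × 10³) = 0.00274 m³ = 2.74 L.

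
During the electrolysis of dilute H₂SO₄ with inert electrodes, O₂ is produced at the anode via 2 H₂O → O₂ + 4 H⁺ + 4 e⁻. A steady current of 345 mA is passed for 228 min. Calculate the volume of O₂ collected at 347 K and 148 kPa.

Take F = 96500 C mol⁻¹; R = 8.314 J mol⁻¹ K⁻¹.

0.238 L

Q = I·t = 0.3450 A × 13680 s = 4720 C.
n(e⁻) = Q/F = 4720 / 96500 = 0.04891 mol.
4 electrons are transferred per O₂ molecule, so n(O₂) = 0.04891 / 4 = 0.01223 mol.
V = nRT/P = (0.01223 × 8.314 × 347) / (148 × 10³ Pa) = 2.38 × 10⁻⁴ m³ = 0.238 L.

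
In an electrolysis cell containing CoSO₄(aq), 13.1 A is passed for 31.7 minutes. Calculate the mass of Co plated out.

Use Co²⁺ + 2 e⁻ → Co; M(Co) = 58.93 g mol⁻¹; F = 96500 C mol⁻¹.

7.61 g

Q = I·t = 13.10 A × 1902.0 s = 24920 C.
n(e⁻) = Q/F = 24920 / 96500 = 0.2582 mol.
Co²⁺ + 2 e⁻ → Co, so n(Co) = n(e⁻)/2 = 0.1291 mol.
m = n·M = 0.1291 × 58.93 = 7.61 g.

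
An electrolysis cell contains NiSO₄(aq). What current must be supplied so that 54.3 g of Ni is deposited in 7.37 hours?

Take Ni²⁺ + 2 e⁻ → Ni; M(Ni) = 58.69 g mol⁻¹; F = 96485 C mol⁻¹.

n(Ni) = 54.3 / 58.69 = 0.9252 mol.
n(e⁻) = 2 × 0.9252 = 1.850 mol.
Q = n(e⁻)·F = 1.850 × 96485 = 178500 C.
I = Q/t = 178500 / 26532 s = 6.73 A.

6.73 A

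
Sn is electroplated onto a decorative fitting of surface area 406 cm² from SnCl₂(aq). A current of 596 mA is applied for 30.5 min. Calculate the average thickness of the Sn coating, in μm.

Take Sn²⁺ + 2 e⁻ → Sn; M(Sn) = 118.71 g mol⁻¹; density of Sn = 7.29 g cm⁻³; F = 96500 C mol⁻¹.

Q = I·t = 0.5960 × 1830.0 = 1091 C; n(e⁻) = 0.01130 mol.
n(Sn) = n(e⁻)/2 = 0.005651 mol, so m = 0.005651 × 118.71 = 0.6709 g.
Volume = m/ρ = 0.6709 / 7.29 = 0.09202 cm³.
Thickness = V/A = 0.09202 / 406 = 2.27 × 10⁻⁴ cm = 2.27 μm.

2.27 μm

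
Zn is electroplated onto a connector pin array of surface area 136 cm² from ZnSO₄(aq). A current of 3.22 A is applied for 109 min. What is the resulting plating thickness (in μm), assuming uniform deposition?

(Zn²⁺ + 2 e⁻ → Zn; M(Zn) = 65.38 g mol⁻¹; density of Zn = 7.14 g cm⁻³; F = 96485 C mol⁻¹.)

Q = I·t = 3.220 × 6540.0 = 21060 C; n(e⁻) = 0.2183 mol.
n(Zn) = n(e⁻)/2 = 0.1091 mol, so m = 0.1091 × 65.38 = 7.135 g.
Volume = m/ρ = 7.135 / 7.14 = 0.9993 cm³.
Thickness = V/A = 0.9993 / 136 = 0.00735 cm = 73.5 μm.

73.5 μm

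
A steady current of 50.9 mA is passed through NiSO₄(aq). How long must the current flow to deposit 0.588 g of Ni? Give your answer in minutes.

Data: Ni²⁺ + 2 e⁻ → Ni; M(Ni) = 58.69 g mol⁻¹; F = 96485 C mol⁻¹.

633 min

n(Ni) = m/M = 0.588 / 58.69 = 0.01002 mol.
Each Ni atom requires 2 electrons, so n(e⁻) = 2 × 0.01002 = 0.02004 mol.
Q = n(e⁻)·F = 0.02004 × 96485 = 1933 C.
t = Q/I = 1933 / 0.05090 A = 37980 s = 633 min.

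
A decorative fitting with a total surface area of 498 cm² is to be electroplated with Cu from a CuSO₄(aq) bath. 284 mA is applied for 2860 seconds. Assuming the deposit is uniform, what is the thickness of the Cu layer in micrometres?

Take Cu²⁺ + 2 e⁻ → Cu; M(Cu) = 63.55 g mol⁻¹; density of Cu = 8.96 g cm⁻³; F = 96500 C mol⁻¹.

Q = I·t = 0.2840 × 2860.0 = 812.2 C; n(e⁻) = 0.008417 mol.
n(Cu) = n(e⁻)/2 = 0.004208 mol, so m = 0.004208 × 63.55 = 0.2675 g.
Volume = m/ρ = 0.2675 / 8.96 = 0.02985 cm³.
Thickness = V/A = 0.02985 / 498 = 5.99 × 10⁻⁵ cm = 0.599 μm.

0.599 μm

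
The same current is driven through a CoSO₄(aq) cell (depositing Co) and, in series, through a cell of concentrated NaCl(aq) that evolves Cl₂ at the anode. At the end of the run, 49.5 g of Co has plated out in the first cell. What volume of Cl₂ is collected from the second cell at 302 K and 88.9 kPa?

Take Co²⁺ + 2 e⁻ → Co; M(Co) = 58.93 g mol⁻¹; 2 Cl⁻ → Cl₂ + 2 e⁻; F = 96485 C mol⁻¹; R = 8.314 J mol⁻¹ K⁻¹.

n(Co) = 49.5 / 58.93 = 0.8400 mol, so n(e⁻) = 2 × 0.8400 = 1.680 mol.
The cells are in series, so the same 1.680 mol of electrons passes through the second cell.
2 Cl⁻ → Cl₂ + 2 e⁻ — 2 mol e⁻ per mol Cl₂, so n(Cl₂) = 1.680/2 = 0.8400 mol.
V = nRT/P = (0.8400 × 8.314 × 302) / (88.9 × 10³) = 0.0237 m³ = 23.7 L.

23.7 L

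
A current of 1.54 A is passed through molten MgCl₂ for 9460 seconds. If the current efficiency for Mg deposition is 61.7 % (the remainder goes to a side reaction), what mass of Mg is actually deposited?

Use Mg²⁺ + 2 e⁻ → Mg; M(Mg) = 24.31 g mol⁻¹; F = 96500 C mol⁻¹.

1.13 g

Q = I·t = 1.540 × 9460.0 = 14570 C.
n(e⁻) = 14570/96500 = 0.1510 mol; theoretically n(Mg) = 0.1510/2 = 0.07548 mol, m_theo = 1.835 g.
At 61.7 % efficiency, m_actual = 0.617 × 1.835 = 1.13 g.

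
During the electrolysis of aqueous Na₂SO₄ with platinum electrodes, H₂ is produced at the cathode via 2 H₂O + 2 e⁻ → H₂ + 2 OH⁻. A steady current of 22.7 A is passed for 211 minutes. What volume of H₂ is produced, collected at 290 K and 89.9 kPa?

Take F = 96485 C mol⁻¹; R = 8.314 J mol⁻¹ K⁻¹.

Q = I·t = 22.70 A × 12660 s = 287400 C.
n(e⁻) = Q/F = 287400 / 96485 = 2.979 mol.
2 electrons are transferred per H₂ molecule, so n(H₂) = 2.979 / 2 = 1.489 mol.
V = nRT/P = (1.489 × 8.314 × 290) / (89.9 × 10³ Pa) = 0.0399 m³ = 39.9 L.

39.9 L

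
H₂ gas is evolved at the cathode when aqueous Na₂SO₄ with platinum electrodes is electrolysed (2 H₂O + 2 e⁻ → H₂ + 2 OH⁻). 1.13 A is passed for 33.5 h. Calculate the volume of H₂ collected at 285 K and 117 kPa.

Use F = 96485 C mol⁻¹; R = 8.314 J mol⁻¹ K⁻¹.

14.3 L

Q = I·t = 1.130 A × 120600 s = 136300 C.
n(e⁻) = Q/F = 136300 / 96485 = 1.412 mol.
2 electrons are transferred per H₂ molecule, so n(H₂) = 1.412 / 2 = 0.7062 mol.
V = nRT/P = (0.7062 × 8.314 × 285) / (117 × 10³ Pa) = 0.0143 m³ = 14.3 L.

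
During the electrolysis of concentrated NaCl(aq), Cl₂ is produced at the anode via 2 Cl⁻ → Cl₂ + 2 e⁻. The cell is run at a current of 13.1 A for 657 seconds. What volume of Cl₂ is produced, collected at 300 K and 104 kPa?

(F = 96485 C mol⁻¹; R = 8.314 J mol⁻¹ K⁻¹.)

Q = I·t = 13.10 A × 657.00 s = 8607 C.
n(e⁻) = Q/F = 8607 / 96485 = 0.08920 mol.
2 electrons are transferred per Cl₂ molecule, so n(Cl₂) = 0.08920 / 2 = 0.04460 mol.
V = nRT/P = (0.04460 × 8.314 × 300) / (104 × 10³ Pa) = 0.00107 m³ = 1.07 L.

1.07 L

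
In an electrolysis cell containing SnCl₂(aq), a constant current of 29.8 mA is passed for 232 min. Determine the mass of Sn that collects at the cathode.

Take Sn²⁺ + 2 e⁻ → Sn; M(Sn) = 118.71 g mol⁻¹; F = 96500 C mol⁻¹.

0.255 g

Q = I·t = 0.02980 A × 13920 s = 414.8 C.
n(e⁻) = Q/F = 414.8 / 96500 = 0.004299 mol.
Sn²⁺ + 2 e⁻ → Sn, so n(Sn) = n(e⁻)/2 = 0.002149 mol.
m = n·M = 0.002149 × 118.71 = 0.255 g.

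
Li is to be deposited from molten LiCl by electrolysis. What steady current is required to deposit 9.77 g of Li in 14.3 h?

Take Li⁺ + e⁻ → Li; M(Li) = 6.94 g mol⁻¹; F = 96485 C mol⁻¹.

n(Li) = 9.77 / 6.94 = 1.408 mol.
n(e⁻) = 1 × 1.408 = 1.408 mol.
Q = n(e⁻)·F = 1.408 × 96485 = 135800 C.
I = Q/t = 135800 / 51480 s = 2.64 A.

2.64 A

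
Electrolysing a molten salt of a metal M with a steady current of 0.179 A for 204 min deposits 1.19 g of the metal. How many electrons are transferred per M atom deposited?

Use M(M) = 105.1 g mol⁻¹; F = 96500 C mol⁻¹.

Q = I·t = 0.1790 A × 12240 s = 2191 C, so n(e⁻) = 2191/96500 = 0.02270 mol.
n(M) deposited = 1.19 / 105.1 = 0.01132 mol.
Electrons per atom = n(e⁻)/n(M) = 0.02270 / 0.01132 = 2.01 ≈ 2, so the ion is M²⁺.

2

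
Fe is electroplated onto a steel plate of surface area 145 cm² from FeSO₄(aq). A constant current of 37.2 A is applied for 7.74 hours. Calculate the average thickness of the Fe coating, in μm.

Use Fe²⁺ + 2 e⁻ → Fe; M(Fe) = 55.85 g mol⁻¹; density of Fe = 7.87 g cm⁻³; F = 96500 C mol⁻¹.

Q = I·t = 37.20 × 27864 = 1037000 C; n(e⁻) = 10.74 mol.
n(Fe) = n(e⁻)/2 = 5.371 mol, so m = 5.371 × 55.85 = 300.0 g.
Volume = m/ρ = 300.0 / 7.87 = 38.11 cm³.
Thickness = V/A = 38.11 / 145 = 0.263 cm = 2630 μm.

2630 μm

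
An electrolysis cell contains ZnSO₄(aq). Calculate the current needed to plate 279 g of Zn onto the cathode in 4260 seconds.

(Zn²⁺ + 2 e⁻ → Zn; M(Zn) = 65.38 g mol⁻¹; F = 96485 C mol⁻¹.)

n(Zn) = 279 / 65.38 = 4.267 mol.
n(e⁻) = 2 × 4.267 = 8.535 mol.
Q = n(e⁻)·F = 8.535 × 96485 = 823500 C.
I = Q/t = 823500 / 4260.0 s = 193 A.

193 A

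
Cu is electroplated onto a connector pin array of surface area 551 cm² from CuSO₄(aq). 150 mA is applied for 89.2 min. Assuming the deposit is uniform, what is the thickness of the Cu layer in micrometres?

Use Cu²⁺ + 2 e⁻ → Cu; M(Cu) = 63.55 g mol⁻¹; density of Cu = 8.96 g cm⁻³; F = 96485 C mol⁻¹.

0.536 μm

Q = I·t = 0.1500 × 5352.0 = 802.8 C; n(e⁻) = 0.008320 mol.
n(Cu) = n(e⁻)/2 = 0.004160 mol, so m = 0.004160 × 63.55 = 0.2644 g.
Volume = m/ρ = 0.2644 / 8.96 = 0.02951 cm³.
Thickness = V/A = 0.02951 / 551 = 5.36 × 10⁻⁵ cm = 0.536 μm.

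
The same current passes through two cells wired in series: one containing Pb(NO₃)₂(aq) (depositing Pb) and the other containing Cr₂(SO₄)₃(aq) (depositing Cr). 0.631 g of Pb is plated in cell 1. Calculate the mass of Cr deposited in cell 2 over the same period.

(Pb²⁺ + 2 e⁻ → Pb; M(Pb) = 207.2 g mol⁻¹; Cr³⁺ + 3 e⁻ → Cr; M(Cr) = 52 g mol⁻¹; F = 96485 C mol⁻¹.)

n(Pb) = 0.631 / 207.2 = 0.003045 mol.
Since Pb²⁺ + 2 e⁻ → Pb, n(e⁻) passed = 2 × 0.003045 = 0.006091 mol.
Cells in series carry the same charge, so the same 0.006091 mol of electrons passes through cell 2.
Cr³⁺ + 3 e⁻ → Cr, so n(Cr) = 0.006091 / 3 = 0.002030 mol.
m(Cr) = 0.002030 × 52 = 0.106 g.

0.106 g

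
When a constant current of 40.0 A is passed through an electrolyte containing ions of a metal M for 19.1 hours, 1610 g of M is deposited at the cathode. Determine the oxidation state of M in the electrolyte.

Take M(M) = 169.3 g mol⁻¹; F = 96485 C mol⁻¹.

+3

Q = I·t = 40.00 A × 68760 s = 2750000 C, so n(e⁻) = 2750000/96485 = 28.51 mol.
n(M) deposited = 1610 / 169.3 = 9.510 mol.
Electrons per atom = n(e⁻)/n(M) = 28.51 / 9.510 = 3.00 ≈ 3, so the ion is M³⁺.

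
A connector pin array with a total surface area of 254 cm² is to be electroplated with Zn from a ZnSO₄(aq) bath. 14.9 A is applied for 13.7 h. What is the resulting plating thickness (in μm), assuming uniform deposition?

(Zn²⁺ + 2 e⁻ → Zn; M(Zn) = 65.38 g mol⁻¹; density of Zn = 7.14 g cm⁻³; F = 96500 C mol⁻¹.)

Q = I·t = 14.90 × 49320 = 734900 C; n(e⁻) = 7.615 mol.
n(Zn) = n(e⁻)/2 = 3.808 mol, so m = 3.808 × 65.38 = 248.9 g.
Volume = m/ρ = 248.9 / 7.14 = 34.87 cm³.
Thickness = V/A = 34.87 / 254 = 0.137 cm = 1370 μm.

1370 μm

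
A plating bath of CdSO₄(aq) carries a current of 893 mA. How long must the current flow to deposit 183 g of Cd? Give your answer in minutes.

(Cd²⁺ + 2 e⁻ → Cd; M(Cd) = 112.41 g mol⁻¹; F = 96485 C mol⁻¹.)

5860 min

n(Cd) = m/M = 183 / 112.41 = 1.628 mol.
Each Cd atom requires 2 electrons, so n(e⁻) = 2 × 1.628 = 3.256 mol.
Q = n(e⁻)·F = 3.256 × 96485 = 314100 C.
t = Q/I = 314100 / 0.8930 A = 351800 s = 5860 min.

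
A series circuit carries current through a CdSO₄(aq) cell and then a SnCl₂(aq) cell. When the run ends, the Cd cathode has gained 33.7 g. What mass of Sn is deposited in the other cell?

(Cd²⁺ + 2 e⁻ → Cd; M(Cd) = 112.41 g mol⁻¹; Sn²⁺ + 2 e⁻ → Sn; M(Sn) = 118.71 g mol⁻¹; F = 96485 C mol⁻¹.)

35.6 g

n(Cd) = 33.7 / 112.41 = 0.2998 mol.
Since Cd²⁺ + 2 e⁻ → Cd, n(e⁻) passed = 2 × 0.2998 = 0.5996 mol.
Cells in series carry the same charge, so the same 0.5996 mol of electrons passes through cell 2.
Sn²⁺ + 2 e⁻ → Sn, so n(Sn) = 0.5996 / 2 = 0.2998 mol.
m(Sn) = 0.2998 × 118.71 = 35.6 g.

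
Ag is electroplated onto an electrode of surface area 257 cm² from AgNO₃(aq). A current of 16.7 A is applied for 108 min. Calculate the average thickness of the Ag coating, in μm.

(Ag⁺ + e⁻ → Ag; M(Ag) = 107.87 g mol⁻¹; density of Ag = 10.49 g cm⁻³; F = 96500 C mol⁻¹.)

Q = I·t = 16.70 × 6480.0 = 108200 C; n(e⁻) = 1.121 mol.
n(Ag) = n(e⁻)/1 = 1.121 mol, so m = 1.121 × 107.87 = 121.0 g.
Volume = m/ρ = 121.0 / 10.49 = 11.53 cm³.
Thickness = V/A = 11.53 / 257 = 0.0449 cm = 449 μm.

449 μm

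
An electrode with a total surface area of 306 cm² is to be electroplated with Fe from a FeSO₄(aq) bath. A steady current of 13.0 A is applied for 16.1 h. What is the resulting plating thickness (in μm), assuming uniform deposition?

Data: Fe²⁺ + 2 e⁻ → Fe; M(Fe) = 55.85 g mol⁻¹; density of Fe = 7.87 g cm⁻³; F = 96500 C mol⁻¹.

Q = I·t = 13.00 × 57960 = 753500 C; n(e⁻) = 7.808 mol.
n(Fe) = n(e⁻)/2 = 3.904 mol, so m = 3.904 × 55.85 = 218.0 g.
Volume = m/ρ = 218.0 / 7.87 = 27.71 cm³.
Thickness = V/A = 27.71 / 306 = 0.0905 cm = 905 μm.

905 μm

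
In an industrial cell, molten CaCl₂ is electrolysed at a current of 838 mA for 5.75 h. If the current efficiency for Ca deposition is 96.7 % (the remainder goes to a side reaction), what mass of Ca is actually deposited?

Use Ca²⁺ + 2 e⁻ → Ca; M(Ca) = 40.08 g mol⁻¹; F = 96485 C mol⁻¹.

Q = I·t = 0.8380 × 20700 = 17350 C.
n(e⁻) = 17350/96485 = 0.1798 mol; theoretically n(Ca) = 0.1798/2 = 0.08989 mol, m_theo = 3.603 g.
At 96.7 % efficiency, m_actual = 0.967 × 3.603 = 3.48 g.

3.48 g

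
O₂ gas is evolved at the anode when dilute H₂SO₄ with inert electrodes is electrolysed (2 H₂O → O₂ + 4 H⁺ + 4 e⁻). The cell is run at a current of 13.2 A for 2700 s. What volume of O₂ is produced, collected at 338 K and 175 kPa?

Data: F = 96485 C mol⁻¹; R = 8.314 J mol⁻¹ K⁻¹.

1.48 L

Q = I·t = 13.20 A × 2700.0 s = 35640 C.
n(e⁻) = Q/F = 35640 / 96485 = 0.3694 mol.
4 electrons are transferred per O₂ molecule, so n(O₂) = 0.3694 / 4 = 0.09235 mol.
V = nRT/P = (0.09235 × 8.314 × 338) / (175 × 10³ Pa) = 0.00148 m³ = 1.48 L.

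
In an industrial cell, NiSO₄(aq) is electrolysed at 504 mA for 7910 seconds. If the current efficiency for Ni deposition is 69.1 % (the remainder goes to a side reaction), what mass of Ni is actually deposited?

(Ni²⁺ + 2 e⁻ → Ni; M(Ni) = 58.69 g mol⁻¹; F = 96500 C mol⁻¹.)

0.838 g

Q = I·t = 0.5040 × 7910.0 = 3987 C.
n(e⁻) = 3987/96500 = 0.04131 mol; theoretically n(Ni) = 0.04131/2 = 0.02066 mol, m_theo = 1.212 g.
At 69.1 % efficiency, m_actual = 0.691 × 1.212 = 0.838 g.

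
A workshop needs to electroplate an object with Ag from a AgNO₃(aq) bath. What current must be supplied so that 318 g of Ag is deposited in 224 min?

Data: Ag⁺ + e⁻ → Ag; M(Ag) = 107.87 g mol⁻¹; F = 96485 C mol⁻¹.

21.2 A

n(Ag) = 318 / 107.87 = 2.948 mol.
n(e⁻) = 1 × 2.948 = 2.948 mol.
Q = n(e⁻)·F = 2.948 × 96485 = 284400 C.
I = Q/t = 284400 / 13440 s = 21.2 A.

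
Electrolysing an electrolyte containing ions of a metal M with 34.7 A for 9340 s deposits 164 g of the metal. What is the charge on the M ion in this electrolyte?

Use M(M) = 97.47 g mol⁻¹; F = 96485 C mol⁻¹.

Q = I·t = 34.70 A × 9340.0 s = 324100 C, so n(e⁻) = 324100/96485 = 3.359 mol.
n(M) deposited = 164 / 97.47 = 1.683 mol.
Electrons per atom = n(e⁻)/n(M) = 3.359 / 1.683 = 2.00 ≈ 2, so the ion is M²⁺.

+2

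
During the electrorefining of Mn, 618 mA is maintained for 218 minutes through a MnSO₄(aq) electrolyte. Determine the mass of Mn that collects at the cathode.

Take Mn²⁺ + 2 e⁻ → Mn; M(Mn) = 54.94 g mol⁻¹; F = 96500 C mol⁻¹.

2.30 g

Q = I·t = 0.6180 A × 13080 s = 8083 C.
n(e⁻) = Q/F = 8083 / 96500 = 0.08377 mol.
Mn²⁺ + 2 e⁻ → Mn, so n(Mn) = n(e⁻)/2 = 0.04188 mol.
m = n·M = 0.04188 × 54.94 = 2.30 g.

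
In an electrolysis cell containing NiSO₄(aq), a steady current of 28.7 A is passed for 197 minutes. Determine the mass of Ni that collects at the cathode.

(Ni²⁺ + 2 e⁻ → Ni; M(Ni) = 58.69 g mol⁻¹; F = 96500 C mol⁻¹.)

103 g

Q = I·t = 28.70 A × 11820 s = 339200 C.
n(e⁻) = Q/F = 339200 / 96500 = 3.515 mol.
Ni²⁺ + 2 e⁻ → Ni, so n(Ni) = n(e⁻)/2 = 1.758 mol.
m = n·M = 1.758 × 58.69 = 103 g.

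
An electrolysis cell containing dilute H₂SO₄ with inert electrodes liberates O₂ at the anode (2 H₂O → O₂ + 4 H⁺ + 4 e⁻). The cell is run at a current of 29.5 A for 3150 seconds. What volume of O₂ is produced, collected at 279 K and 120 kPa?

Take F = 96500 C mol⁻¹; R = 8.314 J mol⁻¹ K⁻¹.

4.65 L

Q = I·t = 29.50 A × 3150.0 s = 92920 C.
n(e⁻) = Q/F = 92920 / 96500 = 0.9630 mol.
4 electrons are transferred per O₂ molecule, so n(O₂) = 0.9630 / 4 = 0.2407 mol.
V = nRT/P = (0.2407 × 8.314 × 279) / (120 × 10³ Pa) = 0.00465 m³ = 4.65 L.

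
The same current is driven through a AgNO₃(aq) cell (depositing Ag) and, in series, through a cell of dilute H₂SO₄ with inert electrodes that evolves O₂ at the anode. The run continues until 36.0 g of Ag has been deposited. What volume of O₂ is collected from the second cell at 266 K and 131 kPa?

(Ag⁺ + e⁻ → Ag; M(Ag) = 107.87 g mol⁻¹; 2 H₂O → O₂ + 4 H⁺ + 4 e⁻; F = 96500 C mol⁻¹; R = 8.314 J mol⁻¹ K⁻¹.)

n(Ag) = 36.0 / 107.87 = 0.3337 mol, so n(e⁻) = 1 × 0.3337 = 0.3337 mol.
The cells are in series, so the same 0.3337 mol of electrons passes through the second cell.
2 H₂O → O₂ + 4 H⁺ + 4 e⁻ — 4 mol e⁻ per mol O₂, so n(O₂) = 0.3337/4 = 0.08343 mol.
V = nRT/P = (0.08343 × 8.314 × 266) / (131 × 10³) = 0.00141 m³ = 1.41 L.

1.41 L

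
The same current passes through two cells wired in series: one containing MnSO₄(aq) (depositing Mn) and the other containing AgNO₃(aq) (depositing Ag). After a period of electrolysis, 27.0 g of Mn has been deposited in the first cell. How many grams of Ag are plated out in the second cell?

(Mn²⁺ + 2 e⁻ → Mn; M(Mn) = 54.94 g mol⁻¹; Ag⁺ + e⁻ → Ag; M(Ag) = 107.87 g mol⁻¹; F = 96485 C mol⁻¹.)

n(Mn) = 27.0 / 54.94 = 0.4914 mol.
Since Mn²⁺ + 2 e⁻ → Mn, n(e⁻) passed = 2 × 0.4914 = 0.9829 mol.
Cells in series carry the same charge, so the same 0.9829 mol of electrons passes through cell 2.
Ag⁺ + e⁻ → Ag, so n(Ag) = 0.9829 / 1 = 0.9829 mol.
m(Ag) = 0.9829 × 107.87 = 106 g.

106 g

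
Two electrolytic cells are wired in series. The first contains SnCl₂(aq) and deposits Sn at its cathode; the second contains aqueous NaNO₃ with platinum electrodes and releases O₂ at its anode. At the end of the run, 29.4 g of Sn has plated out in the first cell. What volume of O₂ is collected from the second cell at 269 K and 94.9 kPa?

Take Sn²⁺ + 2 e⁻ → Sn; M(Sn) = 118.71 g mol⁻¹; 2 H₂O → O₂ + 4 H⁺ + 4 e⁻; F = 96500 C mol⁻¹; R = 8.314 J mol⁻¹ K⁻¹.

n(Sn) = 29.4 / 118.71 = 0.2477 mol, so n(e⁻) = 2 × 0.2477 = 0.4953 mol.
The cells are in series, so the same 0.4953 mol of electrons passes through the second cell.
2 H₂O → O₂ + 4 H⁺ + 4 e⁻ — 4 mol e⁻ per mol O₂, so n(O₂) = 0.4953/4 = 0.1238 mol.
V = nRT/P = (0.1238 × 8.314 × 269) / (94.9 × 10³) = 0.00292 m³ = 2.92 L.

2.92 L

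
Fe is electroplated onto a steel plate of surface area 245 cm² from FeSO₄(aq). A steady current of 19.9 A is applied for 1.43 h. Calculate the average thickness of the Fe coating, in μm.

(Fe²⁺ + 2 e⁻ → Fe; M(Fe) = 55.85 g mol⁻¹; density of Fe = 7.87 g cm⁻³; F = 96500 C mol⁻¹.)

154 μm

Q = I·t = 19.90 × 5148.0 = 102400 C; n(e⁻) = 1.062 mol.
n(Fe) = n(e⁻)/2 = 0.5308 mol, so m = 0.5308 × 55.85 = 29.65 g.
Volume = m/ρ = 29.65 / 7.87 = 3.767 cm³.
Thickness = V/A = 3.767 / 245 = 0.0154 cm = 154 μm.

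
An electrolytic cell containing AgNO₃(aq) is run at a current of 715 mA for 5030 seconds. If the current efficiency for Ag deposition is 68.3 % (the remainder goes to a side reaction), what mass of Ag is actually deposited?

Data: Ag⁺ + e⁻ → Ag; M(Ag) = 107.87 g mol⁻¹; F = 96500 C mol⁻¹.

Q = I·t = 0.7150 × 5030.0 = 3596 C.
n(e⁻) = 3596/96500 = 0.03727 mol; theoretically n(Ag) = 0.03727/1 = 0.03727 mol, m_theo = 4.020 g.
At 68.3 % efficiency, m_actual = 0.683 × 4.020 = 2.75 g.

2.75 g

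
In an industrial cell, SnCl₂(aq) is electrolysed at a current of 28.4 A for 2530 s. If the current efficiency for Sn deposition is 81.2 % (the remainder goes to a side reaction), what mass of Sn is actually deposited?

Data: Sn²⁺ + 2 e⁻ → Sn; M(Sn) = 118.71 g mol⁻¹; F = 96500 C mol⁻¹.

35.9 g

Q = I·t = 28.40 × 2530.0 = 71850 C.
n(e⁻) = 71850/96500 = 0.7446 mol; theoretically n(Sn) = 0.7446/2 = 0.3723 mol, m_theo = 44.19 g.
At 81.2 % efficiency, m_actual = 0.812 × 44.19 = 35.9 g.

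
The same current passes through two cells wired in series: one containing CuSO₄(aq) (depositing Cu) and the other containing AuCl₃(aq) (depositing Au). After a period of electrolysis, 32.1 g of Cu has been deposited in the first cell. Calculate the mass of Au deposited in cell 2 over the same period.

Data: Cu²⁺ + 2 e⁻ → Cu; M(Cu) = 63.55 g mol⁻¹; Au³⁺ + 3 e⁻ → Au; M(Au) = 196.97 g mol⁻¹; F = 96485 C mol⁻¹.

n(Cu) = 32.1 / 63.55 = 0.5051 mol.
Since Cu²⁺ + 2 e⁻ → Cu, n(e⁻) passed = 2 × 0.5051 = 1.010 mol.
Cells in series carry the same charge, so the same 1.010 mol of electrons passes through cell 2.
Au³⁺ + 3 e⁻ → Au, so n(Au) = 1.010 / 3 = 0.3367 mol.
m(Au) = 0.3367 × 196.97 = 66.3 g.

66.3 g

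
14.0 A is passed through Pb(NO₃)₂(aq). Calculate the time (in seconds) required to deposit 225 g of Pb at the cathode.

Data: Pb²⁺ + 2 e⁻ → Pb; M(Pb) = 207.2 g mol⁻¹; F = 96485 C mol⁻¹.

n(Pb) = m/M = 225 / 207.2 = 1.086 mol.
Each Pb atom requires 2 electrons, so n(e⁻) = 2 × 1.086 = 2.172 mol.
Q = n(e⁻)·F = 2.172 × 96485 = 209500 C.
t = Q/I = 209500 / 14.00 A = 14970 s.

15000 s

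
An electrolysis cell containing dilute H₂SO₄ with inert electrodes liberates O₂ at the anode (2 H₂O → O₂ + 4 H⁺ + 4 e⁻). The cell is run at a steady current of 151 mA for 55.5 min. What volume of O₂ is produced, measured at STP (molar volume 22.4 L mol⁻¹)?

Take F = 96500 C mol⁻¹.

0.0292 L

Q = I·t = 0.1510 A × 3330.0 s = 502.8 C.
n(e⁻) = Q/F = 502.8 / 96500 = 0.005211 mol.
4 electrons are transferred per O₂ molecule, so n(O₂) = 0.005211 / 4 = 0.001303 mol.
V = n × V_m = 0.001303 × 22.4 = 0.0292 L.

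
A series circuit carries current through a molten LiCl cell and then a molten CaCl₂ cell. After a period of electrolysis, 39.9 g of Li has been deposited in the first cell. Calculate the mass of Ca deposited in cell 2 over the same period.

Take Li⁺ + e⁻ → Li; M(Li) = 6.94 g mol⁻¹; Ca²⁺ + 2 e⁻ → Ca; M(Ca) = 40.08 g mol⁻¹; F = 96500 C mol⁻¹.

n(Li) = 39.9 / 6.94 = 5.749 mol.
Since Li⁺ + e⁻ → Li, n(e⁻) passed = 1 × 5.749 = 5.749 mol.
Cells in series carry the same charge, so the same 5.749 mol of electrons passes through cell 2.
Ca²⁺ + 2 e⁻ → Ca, so n(Ca) = 5.749 / 2 = 2.875 mol.
m(Ca) = 2.875 × 40.08 = 115 g.

115 g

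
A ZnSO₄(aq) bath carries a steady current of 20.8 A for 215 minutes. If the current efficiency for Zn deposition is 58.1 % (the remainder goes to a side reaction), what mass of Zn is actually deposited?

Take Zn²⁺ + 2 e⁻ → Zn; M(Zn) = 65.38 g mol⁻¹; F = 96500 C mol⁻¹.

Q = I·t = 20.80 × 12900 = 268300 C.
n(e⁻) = 268300/96500 = 2.781 mol; theoretically n(Zn) = 2.781/2 = 1.390 mol, m_theo = 90.90 g.
At 58.1 % efficiency, m_actual = 0.581 × 90.90 = 52.8 g.

52.8 g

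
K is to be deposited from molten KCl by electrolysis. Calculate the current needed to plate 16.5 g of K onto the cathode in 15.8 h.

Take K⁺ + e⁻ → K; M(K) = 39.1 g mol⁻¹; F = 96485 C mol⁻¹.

n(K) = 16.5 / 39.1 = 0.4220 mol.
n(e⁻) = 1 × 0.4220 = 0.4220 mol.
Q = n(e⁻)·F = 0.4220 × 96485 = 40720 C.
I = Q/t = 40720 / 56880 s = 0.716 A.

0.716 A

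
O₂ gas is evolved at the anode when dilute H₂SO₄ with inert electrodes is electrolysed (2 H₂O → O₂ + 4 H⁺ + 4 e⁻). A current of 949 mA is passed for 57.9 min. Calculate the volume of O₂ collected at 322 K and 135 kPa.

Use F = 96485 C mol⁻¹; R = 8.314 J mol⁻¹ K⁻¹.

0.169 L

Q = I·t = 0.9490 A × 3474.0 s = 3297 C.
n(e⁻) = Q/F = 3297 / 96485 = 0.03417 mol.
4 electrons are transferred per O₂ molecule, so n(O₂) = 0.03417 / 4 = 0.008542 mol.
V = nRT/P = (0.008542 × 8.314 × 322) / (135 × 10³ Pa) = 1.69 × 10⁻⁴ m³ = 0.169 L.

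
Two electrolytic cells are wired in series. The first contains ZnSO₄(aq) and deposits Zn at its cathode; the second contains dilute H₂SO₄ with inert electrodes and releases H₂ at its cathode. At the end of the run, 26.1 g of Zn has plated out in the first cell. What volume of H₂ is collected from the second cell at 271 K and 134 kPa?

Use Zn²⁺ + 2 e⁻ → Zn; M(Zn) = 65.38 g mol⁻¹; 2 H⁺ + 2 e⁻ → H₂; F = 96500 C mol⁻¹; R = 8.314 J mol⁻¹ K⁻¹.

6.71 L

n(Zn) = 26.1 / 65.38 = 0.3992 mol, so n(e⁻) = 2 × 0.3992 = 0.7984 mol.
The cells are in series, so the same 0.7984 mol of electrons passes through the second cell.
2 H⁺ + 2 e⁻ → H₂ — 2 mol e⁻ per mol H₂, so n(H₂) = 0.7984/2 = 0.3992 mol.
V = nRT/P = (0.3992 × 8.314 × 271) / (134 × 10³) = 0.00671 m³ = 6.71 L.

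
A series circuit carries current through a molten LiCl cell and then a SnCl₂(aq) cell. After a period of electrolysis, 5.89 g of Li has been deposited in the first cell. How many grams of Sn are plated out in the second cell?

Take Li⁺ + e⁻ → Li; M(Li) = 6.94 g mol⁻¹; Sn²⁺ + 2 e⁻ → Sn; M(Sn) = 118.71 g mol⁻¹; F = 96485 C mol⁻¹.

n(Li) = 5.89 / 6.94 = 0.8487 mol.
Since Li⁺ + e⁻ → Li, n(e⁻) passed = 1 × 0.8487 = 0.8487 mol.
Cells in series carry the same charge, so the same 0.8487 mol of electrons passes through cell 2.
Sn²⁺ + 2 e⁻ → Sn, so n(Sn) = 0.8487 / 2 = 0.4244 mol.
m(Sn) = 0.4244 × 118.71 = 50.4 g.

50.4 g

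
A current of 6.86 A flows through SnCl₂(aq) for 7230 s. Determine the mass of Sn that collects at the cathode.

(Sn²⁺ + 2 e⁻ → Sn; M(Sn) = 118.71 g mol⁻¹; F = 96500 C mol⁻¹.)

Q = I·t = 6.860 A × 7230.0 s = 49600 C.
n(e⁻) = Q/F = 49600 / 96500 = 0.5140 mol.
Sn²⁺ + 2 e⁻ → Sn, so n(Sn) = n(e⁻)/2 = 0.2570 mol.
m = n·M = 0.2570 × 118.71 = 30.5 g.

30.5 g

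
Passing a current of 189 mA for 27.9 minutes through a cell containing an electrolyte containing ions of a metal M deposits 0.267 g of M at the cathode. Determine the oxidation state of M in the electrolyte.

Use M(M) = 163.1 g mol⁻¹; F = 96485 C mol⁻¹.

+2

Q = I·t = 0.1890 A × 1674.0 s = 316.4 C, so n(e⁻) = 316.4/96485 = 0.003279 mol.
n(M) deposited = 0.267 / 163.1 = 0.001637 mol.
Electrons per atom = n(e⁻)/n(M) = 0.003279 / 0.001637 = 2.00 ≈ 2, so the ion is M²⁺.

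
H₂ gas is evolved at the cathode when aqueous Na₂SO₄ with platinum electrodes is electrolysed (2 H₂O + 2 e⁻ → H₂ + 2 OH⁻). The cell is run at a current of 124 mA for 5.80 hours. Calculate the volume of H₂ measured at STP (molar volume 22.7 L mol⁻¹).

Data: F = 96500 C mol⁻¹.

0.305 L

Q = I·t = 0.1240 A × 20880 s = 2589 C.
n(e⁻) = Q/F = 2589 / 96500 = 0.02683 mol.
2 electrons are transferred per H₂ molecule, so n(H₂) = 0.02683 / 2 = 0.01342 mol.
V = n × V_m = 0.01342 × 22.7 = 0.305 L.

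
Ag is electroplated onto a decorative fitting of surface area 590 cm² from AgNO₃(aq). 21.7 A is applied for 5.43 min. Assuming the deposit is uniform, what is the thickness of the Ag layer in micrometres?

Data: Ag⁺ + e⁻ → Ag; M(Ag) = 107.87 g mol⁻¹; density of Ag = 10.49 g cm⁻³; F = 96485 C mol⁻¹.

Q = I·t = 21.70 × 325.80 = 7070 C; n(e⁻) = 0.07327 mol.
n(Ag) = n(e⁻)/1 = 0.07327 mol, so m = 0.07327 × 107.87 = 7.904 g.
Volume = m/ρ = 7.904 / 10.49 = 0.7535 cm³.
Thickness = V/A = 0.7535 / 590 = 0.00128 cm = 12.8 μm.

12.8 μm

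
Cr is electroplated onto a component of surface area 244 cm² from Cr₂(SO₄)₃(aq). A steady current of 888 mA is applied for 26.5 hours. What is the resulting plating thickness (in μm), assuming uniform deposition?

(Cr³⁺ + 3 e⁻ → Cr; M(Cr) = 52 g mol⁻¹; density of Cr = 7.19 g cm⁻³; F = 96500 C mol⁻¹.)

86.7 μm

Q = I·t = 0.8880 × 95400 = 84720 C; n(e⁻) = 0.8779 mol.
n(Cr) = n(e⁻)/3 = 0.2926 mol, so m = 0.2926 × 52 = 15.22 g.
Volume = m/ρ = 15.22 / 7.19 = 2.116 cm³.
Thickness = V/A = 2.116 / 244 = 0.00867 cm = 86.7 μm.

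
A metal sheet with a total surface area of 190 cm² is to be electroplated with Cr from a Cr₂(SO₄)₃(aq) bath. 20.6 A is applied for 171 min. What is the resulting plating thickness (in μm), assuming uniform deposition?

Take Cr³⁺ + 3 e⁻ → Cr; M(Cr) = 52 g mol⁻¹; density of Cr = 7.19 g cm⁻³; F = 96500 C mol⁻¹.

Q = I·t = 20.60 × 10260 = 211400 C; n(e⁻) = 2.190 mol.
n(Cr) = n(e⁻)/3 = 0.7301 mol, so m = 0.7301 × 52 = 37.96 g.
Volume = m/ρ = 37.96 / 7.19 = 5.280 cm³.
Thickness = V/A = 5.280 / 190 = 0.0278 cm = 278 μm.

278 μm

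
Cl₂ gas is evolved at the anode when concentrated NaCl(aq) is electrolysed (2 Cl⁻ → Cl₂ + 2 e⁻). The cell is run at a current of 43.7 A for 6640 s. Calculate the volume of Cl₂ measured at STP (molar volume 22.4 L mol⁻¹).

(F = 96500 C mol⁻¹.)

33.7 L

Q = I·t = 43.70 A × 6640.0 s = 290200 C.
n(e⁻) = Q/F = 290200 / 96500 = 3.007 mol.
2 electrons are transferred per Cl₂ molecule, so n(Cl₂) = 3.007 / 2 = 1.503 mol.
V = n × V_m = 1.503 × 22.4 = 33.7 L.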